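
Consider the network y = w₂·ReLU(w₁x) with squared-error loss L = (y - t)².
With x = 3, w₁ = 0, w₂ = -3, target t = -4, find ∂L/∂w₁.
∂L/∂w₁ = 0

Forward pass:
z = w₁x = 0×3 = 0
h = ReLU(0) = 0
y = w₂h = -3×0 = 0

Backward pass:
∂L/∂y = 2(y - t) = 2(0 - -4) = 8
∂y/∂h = w₂ = -3
∂h/∂z = 0 (ReLU derivative)
∂z/∂w₁ = x = 3

∂L/∂w₁ = 8 × -3 × 0 × 3 = 0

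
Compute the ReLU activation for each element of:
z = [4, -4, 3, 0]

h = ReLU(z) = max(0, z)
h = [4, 0, 3, 0]

ReLU applied element-wise: max(0,4)=4, max(0,-4)=0, max(0,3)=3, max(0,0)=0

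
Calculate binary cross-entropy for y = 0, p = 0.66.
L = 1.079

L = -0·log(0.66) - 1·log(0.34) = -log(0.34) = 1.079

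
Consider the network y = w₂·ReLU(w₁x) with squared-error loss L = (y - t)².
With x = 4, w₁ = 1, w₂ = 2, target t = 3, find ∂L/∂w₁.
∂L/∂w₁ = 80

Forward pass:
z = w₁x = 1×4 = 4
h = ReLU(4) = 4
y = w₂h = 2×4 = 8

Backward pass:
∂L/∂y = 2(y - t) = 2(8 - 3) = 10
∂y/∂h = w₂ = 2
∂h/∂z = 1 (ReLU derivative)
∂z/∂w₁ = x = 4

∂L/∂w₁ = 10 × 2 × 1 × 4 = 80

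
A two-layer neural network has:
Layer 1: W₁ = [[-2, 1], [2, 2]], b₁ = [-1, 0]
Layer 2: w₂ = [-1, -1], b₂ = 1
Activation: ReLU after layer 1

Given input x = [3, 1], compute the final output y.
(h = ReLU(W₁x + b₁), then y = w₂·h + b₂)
y = -7

Layer 1 pre-activation: z₁ = [-6, 8]
After ReLU: h = [0, 8]
Layer 2 output: y = -1×0 + -1×8 + 1 = -7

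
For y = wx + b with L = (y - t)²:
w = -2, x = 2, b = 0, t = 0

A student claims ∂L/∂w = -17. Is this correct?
Incorrect

y = (-2)(2) + 0 = -4
∂L/∂y = 2(y - t) = 2(-4 - 0) = -8
∂y/∂w = x = 2
∂L/∂w = -8 × 2 = -16

Claimed value: -17
Incorrect: The correct gradient is -16.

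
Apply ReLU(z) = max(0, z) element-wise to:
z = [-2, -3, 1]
h = [0, 0, 1]

ReLU applied element-wise: max(0,-2)=0, max(0,-3)=0, max(0,1)=1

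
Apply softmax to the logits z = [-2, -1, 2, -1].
p = [0.0164, 0.0445, 0.8945, 0.0445]

exp(z) = [0.1353, 0.3679, 7.389, 0.3679]
Sum = 8.26
p = [0.0164, 0.0445, 0.8945, 0.0445]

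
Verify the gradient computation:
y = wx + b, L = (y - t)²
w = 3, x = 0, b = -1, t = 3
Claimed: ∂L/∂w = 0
Correct

y = (3)(0) + -1 = -1
∂L/∂y = 2(y - t) = 2(-1 - 3) = -8
∂y/∂w = x = 0
∂L/∂w = -8 × 0 = 0

Claimed value: 0
Correct: The correct gradient is 0.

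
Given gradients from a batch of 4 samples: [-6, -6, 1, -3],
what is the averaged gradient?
Average gradient = -3.5

Average = (1/4)(-6 + -6 + 1 + -3) = -14/4 = -3.5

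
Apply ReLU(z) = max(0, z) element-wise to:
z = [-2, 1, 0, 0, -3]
h = [0, 1, 0, 0, 0]

ReLU applied element-wise: max(0,-2)=0, max(0,1)=1, max(0,0)=0, max(0,0)=0, max(0,-3)=0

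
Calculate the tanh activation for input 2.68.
0.9906

tanh(2.68) = (e^(2.68) - e^(-2.68))/(e^(2.68) + e^(-2.68)) = 0.9906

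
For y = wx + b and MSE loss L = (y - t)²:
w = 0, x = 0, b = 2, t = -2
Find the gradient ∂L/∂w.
∂L/∂w = 0

y = wx + b = (0)(0) + 2 = 2
∂L/∂y = 2(y - t) = 2(2 - -2) = 8
∂y/∂w = x = 0
∂L/∂w = ∂L/∂y · ∂y/∂w = 8 × 0 = 0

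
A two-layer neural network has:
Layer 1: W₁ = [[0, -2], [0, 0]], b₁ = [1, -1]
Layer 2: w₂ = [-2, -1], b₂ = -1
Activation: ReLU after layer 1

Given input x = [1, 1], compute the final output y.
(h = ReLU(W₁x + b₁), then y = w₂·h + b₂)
y = -1

Layer 1 pre-activation: z₁ = [-1, -1]
After ReLU: h = [0, 0]
Layer 2 output: y = -2×0 + -1×0 + -1 = -1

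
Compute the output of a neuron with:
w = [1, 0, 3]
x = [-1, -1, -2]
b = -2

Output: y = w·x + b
y = -9

y = (1)(-1) + (0)(-1) + (3)(-2) + -2 = -9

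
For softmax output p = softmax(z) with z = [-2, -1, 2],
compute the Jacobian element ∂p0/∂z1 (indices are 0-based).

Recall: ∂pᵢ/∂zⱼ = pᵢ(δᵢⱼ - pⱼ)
∂p0/∂z1 = -0.0007993

p = softmax(z) = [0.01715, 0.04661, 0.9362]
p0 = 0.01715, p1 = 0.04661

∂p0/∂z1 = -p0 × p1 = -0.01715 × 0.04661 = -0.0007993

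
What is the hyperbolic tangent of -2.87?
-0.9936

tanh(-2.87) = (e^(-2.87) - e^(2.87))/(e^(-2.87) + e^(2.87)) = -0.9936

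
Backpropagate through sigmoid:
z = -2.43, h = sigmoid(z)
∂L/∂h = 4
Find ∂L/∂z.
∂L/∂z = 0.2975

σ(-2.43) = 0.08091
σ'(-2.43) = σ(-2.43)(1 - σ(-2.43)) = 0.08091 × 0.9191 = 0.07437
∂L/∂z = ∂L/∂h · σ'(z) = 4 × 0.07437 = 0.2975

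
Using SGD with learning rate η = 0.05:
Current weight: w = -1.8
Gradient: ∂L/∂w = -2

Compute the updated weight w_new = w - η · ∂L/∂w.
w_new = -1.7

w_new = w - η·∂L/∂w = -1.8 - 0.05×(-2) = -1.8 - (-0.1) = -1.7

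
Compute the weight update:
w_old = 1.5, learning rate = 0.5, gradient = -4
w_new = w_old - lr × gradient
w_new = 3.5

w_new = w - η·∂L/∂w = 1.5 - 0.5×(-4) = 1.5 - (-2) = 3.5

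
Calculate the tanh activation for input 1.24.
0.8455

tanh(1.24) = (e^(1.24) - e^(-1.24))/(e^(1.24) + e^(-1.24)) = 0.8455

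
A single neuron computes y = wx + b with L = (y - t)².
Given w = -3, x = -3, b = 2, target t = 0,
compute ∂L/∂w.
∂L/∂w = -66

y = wx + b = (-3)(-3) + 2 = 11
∂L/∂y = 2(y - t) = 2(11 - 0) = 22
∂y/∂w = x = -3
∂L/∂w = ∂L/∂y · ∂y/∂w = 22 × -3 = -66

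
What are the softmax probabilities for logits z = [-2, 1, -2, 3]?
p = [0.0059, 0.1178, 0.0059, 0.8705]

exp(z) = [0.1353, 2.718, 0.1353, 20.09]
Sum = 23.07
p = [0.0059, 0.1178, 0.0059, 0.8705]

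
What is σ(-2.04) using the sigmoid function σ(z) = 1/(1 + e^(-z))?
0.1151

sigmoid(-2.04) = 1/(1 + e^(2.04)) = 1/(1 + 7.691) = 0.1151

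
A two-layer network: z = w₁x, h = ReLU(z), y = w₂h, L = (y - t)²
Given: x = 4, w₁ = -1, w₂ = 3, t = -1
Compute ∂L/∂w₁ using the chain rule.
∂L/∂w₁ = 0

Forward pass:
z = w₁x = -1×4 = -4
h = ReLU(-4) = 0
y = w₂h = 3×0 = 0

Backward pass:
∂L/∂y = 2(y - t) = 2(0 - -1) = 2
∂y/∂h = w₂ = 3
∂h/∂z = 0 (ReLU derivative)
∂z/∂w₁ = x = 4

∂L/∂w₁ = 2 × 3 × 0 × 4 = 0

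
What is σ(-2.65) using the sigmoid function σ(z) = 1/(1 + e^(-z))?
0.06599

sigmoid(-2.65) = 1/(1 + e^(2.65)) = 1/(1 + 14.15) = 0.06599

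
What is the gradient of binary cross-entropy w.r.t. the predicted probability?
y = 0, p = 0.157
∂L/∂p = 1.186

∂L/∂p = -y/p + (1-y)/(1-p) = 0 + 1/0.843 = 1.186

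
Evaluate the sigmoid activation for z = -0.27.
0.4329

sigmoid(-0.27) = 1/(1 + e^(0.27)) = 1/(1 + 1.31) = 0.4329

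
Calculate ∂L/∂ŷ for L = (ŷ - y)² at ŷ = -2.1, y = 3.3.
∂L/∂ŷ = -10.8

∂L/∂ŷ = 2(ŷ - y) = 2(-2.1 - 3.3) = 2(-5.4) = -10.8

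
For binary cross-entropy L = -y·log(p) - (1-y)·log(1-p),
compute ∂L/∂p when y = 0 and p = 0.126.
∂L/∂p = 1.144

∂L/∂p = -y/p + (1-y)/(1-p) = 0 + 1/0.874 = 1.144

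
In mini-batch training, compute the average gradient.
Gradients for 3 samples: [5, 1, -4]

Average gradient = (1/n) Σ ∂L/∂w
Average gradient = 0.6667

Average = (1/3)(5 + 1 + -4) = 2/3 = 0.6667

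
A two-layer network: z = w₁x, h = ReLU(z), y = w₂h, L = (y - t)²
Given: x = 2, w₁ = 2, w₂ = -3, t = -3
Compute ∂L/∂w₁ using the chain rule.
∂L/∂w₁ = 108

Forward pass:
z = w₁x = 2×2 = 4
h = ReLU(4) = 4
y = w₂h = -3×4 = -12

Backward pass:
∂L/∂y = 2(y - t) = 2(-12 - -3) = -18
∂y/∂h = w₂ = -3
∂h/∂z = 1 (ReLU derivative)
∂z/∂w₁ = x = 2

∂L/∂w₁ = -18 × -3 × 1 × 2 = 108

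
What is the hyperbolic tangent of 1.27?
0.8538

tanh(1.27) = (e^(1.27) - e^(-1.27))/(e^(1.27) + e^(-1.27)) = 0.8538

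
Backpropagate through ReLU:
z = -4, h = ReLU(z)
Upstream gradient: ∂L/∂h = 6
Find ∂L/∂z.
∂L/∂z = 0

h = ReLU(-4) = 0
Since z < 0: ∂h/∂z = 0
∂L/∂z = ∂L/∂h · ∂h/∂z = 6 × 0 = 0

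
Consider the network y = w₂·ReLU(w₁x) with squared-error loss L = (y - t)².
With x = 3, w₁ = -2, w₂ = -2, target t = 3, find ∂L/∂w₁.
∂L/∂w₁ = 0

Forward pass:
z = w₁x = -2×3 = -6
h = ReLU(-6) = 0
y = w₂h = -2×0 = 0

Backward pass:
∂L/∂y = 2(y - t) = 2(0 - 3) = -6
∂y/∂h = w₂ = -2
∂h/∂z = 0 (ReLU derivative)
∂z/∂w₁ = x = 3

∂L/∂w₁ = -6 × -2 × 0 × 3 = 0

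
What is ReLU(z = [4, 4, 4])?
h = [4, 4, 4]

ReLU applied element-wise: max(0,4)=4, max(0,4)=4, max(0,4)=4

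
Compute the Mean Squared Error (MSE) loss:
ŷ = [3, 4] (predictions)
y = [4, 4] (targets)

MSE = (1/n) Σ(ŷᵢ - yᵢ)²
MSE = 0.5

MSE = (1/2)((3-4)² + (4-4)²) = (1/2)(1 + 0) = 0.5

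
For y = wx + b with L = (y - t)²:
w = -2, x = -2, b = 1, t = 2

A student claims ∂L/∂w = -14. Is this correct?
Incorrect

y = (-2)(-2) + 1 = 5
∂L/∂y = 2(y - t) = 2(5 - 2) = 6
∂y/∂w = x = -2
∂L/∂w = 6 × -2 = -12

Claimed value: -14
Incorrect: The correct gradient is -12.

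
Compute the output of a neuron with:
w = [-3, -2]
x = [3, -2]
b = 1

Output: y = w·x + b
y = -4

y = (-3)(3) + (-2)(-2) + 1 = -4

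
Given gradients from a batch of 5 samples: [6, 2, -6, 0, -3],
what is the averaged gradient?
Average gradient = -0.2

Average = (1/5)(6 + 2 + -6 + 0 + -3) = -1/5 = -0.2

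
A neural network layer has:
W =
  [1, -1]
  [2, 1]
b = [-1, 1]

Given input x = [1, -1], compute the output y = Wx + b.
y = [1, 2]

Wx = [1×1 + -1×-1, 2×1 + 1×-1]
   = [2, 1]
y = Wx + b = [2 + -1, 1 + 1] = [1, 2]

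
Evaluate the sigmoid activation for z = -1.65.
0.1611

sigmoid(-1.65) = 1/(1 + e^(1.65)) = 1/(1 + 5.207) = 0.1611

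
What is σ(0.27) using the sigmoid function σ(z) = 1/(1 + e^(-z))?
0.5671

sigmoid(0.27) = 1/(1 + e^(-0.27)) = 1/(1 + 0.7634) = 0.5671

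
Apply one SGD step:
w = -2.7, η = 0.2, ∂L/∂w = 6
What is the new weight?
w_new = -3.9

w_new = w - η·∂L/∂w = -2.7 - 0.2×(6) = -2.7 - (1.2) = -3.9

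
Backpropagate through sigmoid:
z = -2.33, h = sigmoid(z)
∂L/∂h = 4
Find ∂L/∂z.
∂L/∂z = 0.3232

σ(-2.33) = 0.08867
σ'(-2.33) = σ(-2.33)(1 - σ(-2.33)) = 0.08867 × 0.9113 = 0.08081
∂L/∂z = ∂L/∂h · σ'(z) = 4 × 0.08081 = 0.3232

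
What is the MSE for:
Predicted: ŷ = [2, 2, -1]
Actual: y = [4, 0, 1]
MSE = 4

MSE = (1/3)((2-4)² + (2-0)² + (-1-1)²) = (1/3)(4 + 4 + 4) = 4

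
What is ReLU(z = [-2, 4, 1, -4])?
h = [0, 4, 1, 0]

ReLU applied element-wise: max(0,-2)=0, max(0,4)=4, max(0,1)=1, max(0,-4)=0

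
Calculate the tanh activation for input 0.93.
0.7306

tanh(0.93) = (e^(0.93) - e^(-0.93))/(e^(0.93) + e^(-0.93)) = 0.7306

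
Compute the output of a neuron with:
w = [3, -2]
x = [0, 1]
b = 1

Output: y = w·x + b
y = -1

y = (3)(0) + (-2)(1) + 1 = -1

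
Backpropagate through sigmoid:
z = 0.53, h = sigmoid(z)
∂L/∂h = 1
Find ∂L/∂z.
∂L/∂z = 0.2332

σ(0.53) = 0.6295
σ'(0.53) = σ(0.53)(1 - σ(0.53)) = 0.6295 × 0.3705 = 0.2332
∂L/∂z = ∂L/∂h · σ'(z) = 1 × 0.2332 = 0.2332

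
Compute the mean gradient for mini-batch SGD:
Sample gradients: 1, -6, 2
Average gradient = -1

Average = (1/3)(1 + -6 + 2) = -3/3 = -1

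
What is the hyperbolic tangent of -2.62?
-0.9895

tanh(-2.62) = (e^(-2.62) - e^(2.62))/(e^(-2.62) + e^(2.62)) = -0.9895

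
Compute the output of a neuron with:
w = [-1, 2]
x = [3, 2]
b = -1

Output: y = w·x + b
y = 0

y = (-1)(3) + (2)(2) + -1 = 0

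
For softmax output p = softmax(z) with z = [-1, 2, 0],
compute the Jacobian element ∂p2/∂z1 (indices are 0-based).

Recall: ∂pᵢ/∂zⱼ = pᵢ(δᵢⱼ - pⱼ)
∂p2/∂z1 = -0.09636

p = softmax(z) = [0.04201, 0.8438, 0.1142]
p2 = 0.1142, p1 = 0.8438

∂p2/∂z1 = -p2 × p1 = -0.1142 × 0.8438 = -0.09636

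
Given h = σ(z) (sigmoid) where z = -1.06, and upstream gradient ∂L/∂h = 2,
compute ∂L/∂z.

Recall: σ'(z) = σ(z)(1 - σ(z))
∂L/∂z = 0.3822

σ(-1.06) = 0.2573
σ'(-1.06) = σ(-1.06)(1 - σ(-1.06)) = 0.2573 × 0.7427 = 0.1911
∂L/∂z = ∂L/∂h · σ'(z) = 2 × 0.1911 = 0.3822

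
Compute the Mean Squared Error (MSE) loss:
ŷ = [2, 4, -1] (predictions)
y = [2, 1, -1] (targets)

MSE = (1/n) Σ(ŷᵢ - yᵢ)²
MSE = 3

MSE = (1/3)((2-2)² + (4-1)² + (-1--1)²) = (1/3)(0 + 9 + 0) = 3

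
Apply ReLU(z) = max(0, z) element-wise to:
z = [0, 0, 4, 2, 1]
h = [0, 0, 4, 2, 1]

ReLU applied element-wise: max(0,0)=0, max(0,0)=0, max(0,4)=4, max(0,2)=2, max(0,1)=1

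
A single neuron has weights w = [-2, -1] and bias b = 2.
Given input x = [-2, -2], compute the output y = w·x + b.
y = 8

y = (-2)(-2) + (-1)(-2) + 2 = 8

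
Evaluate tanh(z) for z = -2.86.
-0.9935

tanh(-2.86) = (e^(-2.86) - e^(2.86))/(e^(-2.86) + e^(2.86)) = -0.9935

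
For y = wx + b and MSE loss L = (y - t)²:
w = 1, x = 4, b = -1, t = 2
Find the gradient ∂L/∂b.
∂L/∂b = 2

y = wx + b = (1)(4) + -1 = 3
∂L/∂y = 2(y - t) = 2(3 - 2) = 2
∂y/∂b = 1
∂L/∂b = ∂L/∂y · ∂y/∂b = 2 × 1 = 2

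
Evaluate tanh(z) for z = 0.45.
0.4219

tanh(0.45) = (e^(0.45) - e^(-0.45))/(e^(0.45) + e^(-0.45)) = 0.4219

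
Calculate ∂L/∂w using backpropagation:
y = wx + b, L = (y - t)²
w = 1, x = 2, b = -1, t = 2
∂L/∂w = -4

y = wx + b = (1)(2) + -1 = 1
∂L/∂y = 2(y - t) = 2(1 - 2) = -2
∂y/∂w = x = 2
∂L/∂w = ∂L/∂y · ∂y/∂w = -2 × 2 = -4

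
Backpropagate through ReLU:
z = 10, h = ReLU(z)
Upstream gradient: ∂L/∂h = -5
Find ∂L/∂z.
∂L/∂z = -5

h = ReLU(10) = 10
Since z > 0: ∂h/∂z = 1
∂L/∂z = ∂L/∂h · ∂h/∂z = -5 × 1 = -5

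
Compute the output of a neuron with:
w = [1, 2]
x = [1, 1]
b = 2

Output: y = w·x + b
y = 5

y = (1)(1) + (2)(1) + 2 = 5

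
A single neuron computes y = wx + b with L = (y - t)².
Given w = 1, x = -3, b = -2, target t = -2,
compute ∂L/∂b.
∂L/∂b = -6

y = wx + b = (1)(-3) + -2 = -5
∂L/∂y = 2(y - t) = 2(-5 - -2) = -6
∂y/∂b = 1
∂L/∂b = ∂L/∂y · ∂y/∂b = -6 × 1 = -6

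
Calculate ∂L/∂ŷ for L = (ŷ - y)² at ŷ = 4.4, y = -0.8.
∂L/∂ŷ = 10.4

∂L/∂ŷ = 2(ŷ - y) = 2(4.4 - -0.8) = 2(5.2) = 10.4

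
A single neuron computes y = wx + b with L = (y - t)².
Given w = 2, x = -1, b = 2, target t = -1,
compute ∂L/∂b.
∂L/∂b = 2

y = wx + b = (2)(-1) + 2 = 0
∂L/∂y = 2(y - t) = 2(0 - -1) = 2
∂y/∂b = 1
∂L/∂b = ∂L/∂y · ∂y/∂b = 2 × 1 = 2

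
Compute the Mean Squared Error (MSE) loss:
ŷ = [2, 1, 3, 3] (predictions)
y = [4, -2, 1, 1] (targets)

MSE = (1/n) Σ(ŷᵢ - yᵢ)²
MSE = 5.25

MSE = (1/4)((2-4)² + (1--2)² + (3-1)² + (3-1)²) = (1/4)(4 + 9 + 4 + 4) = 5.25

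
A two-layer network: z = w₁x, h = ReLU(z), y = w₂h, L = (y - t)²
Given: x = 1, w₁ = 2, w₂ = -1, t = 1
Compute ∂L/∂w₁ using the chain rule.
∂L/∂w₁ = 6

Forward pass:
z = w₁x = 2×1 = 2
h = ReLU(2) = 2
y = w₂h = -1×2 = -2

Backward pass:
∂L/∂y = 2(y - t) = 2(-2 - 1) = -6
∂y/∂h = w₂ = -1
∂h/∂z = 1 (ReLU derivative)
∂z/∂w₁ = x = 1

∂L/∂w₁ = -6 × -1 × 1 × 1 = 6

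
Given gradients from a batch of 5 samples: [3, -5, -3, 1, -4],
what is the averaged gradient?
Average gradient = -1.6

Average = (1/5)(3 + -5 + -3 + 1 + -4) = -8/5 = -1.6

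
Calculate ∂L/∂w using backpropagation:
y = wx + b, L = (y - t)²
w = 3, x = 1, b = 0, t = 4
∂L/∂w = -2

y = wx + b = (3)(1) + 0 = 3
∂L/∂y = 2(y - t) = 2(3 - 4) = -2
∂y/∂w = x = 1
∂L/∂w = ∂L/∂y · ∂y/∂w = -2 × 1 = -2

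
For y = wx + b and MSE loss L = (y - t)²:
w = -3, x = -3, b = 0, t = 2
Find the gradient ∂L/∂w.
∂L/∂w = -42

y = wx + b = (-3)(-3) + 0 = 9
∂L/∂y = 2(y - t) = 2(9 - 2) = 14
∂y/∂w = x = -3
∂L/∂w = ∂L/∂y · ∂y/∂w = 14 × -3 = -42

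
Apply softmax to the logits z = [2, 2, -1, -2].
p = [0.4835, 0.4835, 0.0241, 0.0089]

exp(z) = [7.389, 7.389, 0.3679, 0.1353]
Sum = 15.28
p = [0.4835, 0.4835, 0.0241, 0.0089]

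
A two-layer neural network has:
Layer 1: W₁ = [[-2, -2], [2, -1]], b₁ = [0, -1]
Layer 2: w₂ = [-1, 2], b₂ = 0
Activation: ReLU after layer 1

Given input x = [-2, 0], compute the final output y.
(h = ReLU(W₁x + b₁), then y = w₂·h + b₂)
y = -4

Layer 1 pre-activation: z₁ = [4, -5]
After ReLU: h = [4, 0]
Layer 2 output: y = -1×4 + 2×0 + 0 = -4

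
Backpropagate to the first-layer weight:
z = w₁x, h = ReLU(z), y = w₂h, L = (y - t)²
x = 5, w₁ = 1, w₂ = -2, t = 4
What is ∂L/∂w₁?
∂L/∂w₁ = 280

Forward pass:
z = w₁x = 1×5 = 5
h = ReLU(5) = 5
y = w₂h = -2×5 = -10

Backward pass:
∂L/∂y = 2(y - t) = 2(-10 - 4) = -28
∂y/∂h = w₂ = -2
∂h/∂z = 1 (ReLU derivative)
∂z/∂w₁ = x = 5

∂L/∂w₁ = -28 × -2 × 1 × 5 = 280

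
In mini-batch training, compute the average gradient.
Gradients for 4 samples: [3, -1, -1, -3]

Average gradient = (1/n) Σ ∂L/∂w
Average gradient = -0.5

Average = (1/4)(3 + -1 + -1 + -3) = -2/4 = -0.5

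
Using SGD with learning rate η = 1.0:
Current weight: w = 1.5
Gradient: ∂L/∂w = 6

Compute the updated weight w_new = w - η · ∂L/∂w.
w_new = -4.5

w_new = w - η·∂L/∂w = 1.5 - 1.0×(6) = 1.5 - (6) = -4.5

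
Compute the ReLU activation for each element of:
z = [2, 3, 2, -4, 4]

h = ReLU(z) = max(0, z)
h = [2, 3, 2, 0, 4]

ReLU applied element-wise: max(0,2)=2, max(0,3)=3, max(0,2)=2, max(0,-4)=0, max(0,4)=4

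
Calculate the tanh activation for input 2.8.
0.9926

tanh(2.8) = (e^(2.8) - e^(-2.8))/(e^(2.8) + e^(-2.8)) = 0.9926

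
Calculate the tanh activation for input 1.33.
0.8692

tanh(1.33) = (e^(1.33) - e^(-1.33))/(e^(1.33) + e^(-1.33)) = 0.8692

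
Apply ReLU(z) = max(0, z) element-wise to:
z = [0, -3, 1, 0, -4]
h = [0, 0, 1, 0, 0]

ReLU applied element-wise: max(0,0)=0, max(0,-3)=0, max(0,1)=1, max(0,0)=0, max(0,-4)=0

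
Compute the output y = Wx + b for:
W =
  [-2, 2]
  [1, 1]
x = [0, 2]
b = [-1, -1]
y = [3, 1]

Wx = [-2×0 + 2×2, 1×0 + 1×2]
   = [4, 2]
y = Wx + b = [4 + -1, 2 + -1] = [3, 1]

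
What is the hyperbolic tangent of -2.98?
-0.9949

tanh(-2.98) = (e^(-2.98) - e^(2.98))/(e^(-2.98) + e^(2.98)) = -0.9949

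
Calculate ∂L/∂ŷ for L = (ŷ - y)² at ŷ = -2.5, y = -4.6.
∂L/∂ŷ = 4.2

∂L/∂ŷ = 2(ŷ - y) = 2(-2.5 - -4.6) = 2(2.1) = 4.2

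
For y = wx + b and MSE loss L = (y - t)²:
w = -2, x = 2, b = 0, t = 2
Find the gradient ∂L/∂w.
∂L/∂w = -24

y = wx + b = (-2)(2) + 0 = -4
∂L/∂y = 2(y - t) = 2(-4 - 2) = -12
∂y/∂w = x = 2
∂L/∂w = ∂L/∂y · ∂y/∂w = -12 × 2 = -24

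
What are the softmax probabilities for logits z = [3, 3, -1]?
p = [0.4955, 0.4955, 0.0091]

exp(z) = [20.09, 20.09, 0.3679]
Sum = 40.54
p = [0.4955, 0.4955, 0.0091]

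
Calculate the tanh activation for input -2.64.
-0.9899

tanh(-2.64) = (e^(-2.64) - e^(2.64))/(e^(-2.64) + e^(2.64)) = -0.9899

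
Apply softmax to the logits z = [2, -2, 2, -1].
p = [0.4835, 0.0089, 0.4835, 0.0241]

exp(z) = [7.389, 0.1353, 7.389, 0.3679]
Sum = 15.28
p = [0.4835, 0.0089, 0.4835, 0.0241]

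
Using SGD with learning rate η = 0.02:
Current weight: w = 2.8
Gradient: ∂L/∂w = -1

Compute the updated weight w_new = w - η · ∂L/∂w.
w_new = 2.82

w_new = w - η·∂L/∂w = 2.8 - 0.02×(-1) = 2.8 - (-0.02) = 2.82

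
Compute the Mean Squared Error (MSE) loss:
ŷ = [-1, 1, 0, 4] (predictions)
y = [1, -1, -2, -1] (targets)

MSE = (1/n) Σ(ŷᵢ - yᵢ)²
MSE = 9.25

MSE = (1/4)((-1-1)² + (1--1)² + (0--2)² + (4--1)²) = (1/4)(4 + 4 + 4 + 25) = 9.25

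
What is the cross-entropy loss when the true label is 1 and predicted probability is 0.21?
L = 1.561

L = -1·log(0.21) - 0·log(0.79) = -log(0.21) = 1.561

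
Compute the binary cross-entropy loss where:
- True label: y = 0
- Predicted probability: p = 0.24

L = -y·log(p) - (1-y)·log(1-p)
L = 0.2744

L = -0·log(0.24) - 1·log(0.76) = -log(0.76) = 0.2744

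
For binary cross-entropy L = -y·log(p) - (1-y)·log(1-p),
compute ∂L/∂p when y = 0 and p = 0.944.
∂L/∂p = 17.86

∂L/∂p = -y/p + (1-y)/(1-p) = 0 + 1/0.056 = 17.86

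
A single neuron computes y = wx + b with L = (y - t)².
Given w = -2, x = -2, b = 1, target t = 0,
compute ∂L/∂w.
∂L/∂w = -20

y = wx + b = (-2)(-2) + 1 = 5
∂L/∂y = 2(y - t) = 2(5 - 0) = 10
∂y/∂w = x = -2
∂L/∂w = ∂L/∂y · ∂y/∂w = 10 × -2 = -20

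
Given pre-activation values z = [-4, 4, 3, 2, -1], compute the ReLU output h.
h = [0, 4, 3, 2, 0]

ReLU applied element-wise: max(0,-4)=0, max(0,4)=4, max(0,3)=3, max(0,2)=2, max(0,-1)=0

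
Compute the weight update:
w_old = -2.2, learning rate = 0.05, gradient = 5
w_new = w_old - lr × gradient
w_new = -2.45

w_new = w - η·∂L/∂w = -2.2 - 0.05×(5) = -2.2 - (0.25) = -2.45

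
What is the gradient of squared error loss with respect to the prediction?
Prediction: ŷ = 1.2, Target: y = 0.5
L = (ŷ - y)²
∂L/∂ŷ = 1.4

∂L/∂ŷ = 2(ŷ - y) = 2(1.2 - 0.5) = 2(0.7) = 1.4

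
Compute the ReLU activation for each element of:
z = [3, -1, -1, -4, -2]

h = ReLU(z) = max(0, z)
h = [3, 0, 0, 0, 0]

ReLU applied element-wise: max(0,3)=3, max(0,-1)=0, max(0,-1)=0, max(0,-4)=0, max(0,-2)=0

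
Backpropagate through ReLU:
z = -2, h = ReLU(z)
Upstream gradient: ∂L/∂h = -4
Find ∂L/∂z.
∂L/∂z = 0

h = ReLU(-2) = 0
Since z < 0: ∂h/∂z = 0
∂L/∂z = ∂L/∂h · ∂h/∂z = -4 × 0 = 0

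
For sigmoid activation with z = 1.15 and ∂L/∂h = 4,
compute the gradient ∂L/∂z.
∂L/∂z = 0.7306

σ(1.15) = 0.7595
σ'(1.15) = σ(1.15)(1 - σ(1.15)) = 0.7595 × 0.2405 = 0.1827
∂L/∂z = ∂L/∂h · σ'(z) = 4 × 0.1827 = 0.7306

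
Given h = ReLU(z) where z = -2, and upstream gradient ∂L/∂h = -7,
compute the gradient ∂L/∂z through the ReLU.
∂L/∂z = 0

h = ReLU(-2) = 0
Since z < 0: ∂h/∂z = 0
∂L/∂z = ∂L/∂h · ∂h/∂z = -7 × 0 = 0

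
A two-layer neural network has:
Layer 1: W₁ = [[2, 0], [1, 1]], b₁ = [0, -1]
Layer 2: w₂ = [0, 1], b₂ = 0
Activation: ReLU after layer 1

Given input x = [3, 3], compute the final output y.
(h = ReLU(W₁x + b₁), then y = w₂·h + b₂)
y = 5

Layer 1 pre-activation: z₁ = [6, 5]
After ReLU: h = [6, 5]
Layer 2 output: y = 0×6 + 1×5 + 0 = 5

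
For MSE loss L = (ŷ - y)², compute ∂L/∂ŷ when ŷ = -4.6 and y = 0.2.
∂L/∂ŷ = -9.6

∂L/∂ŷ = 2(ŷ - y) = 2(-4.6 - 0.2) = 2(-4.8) = -9.6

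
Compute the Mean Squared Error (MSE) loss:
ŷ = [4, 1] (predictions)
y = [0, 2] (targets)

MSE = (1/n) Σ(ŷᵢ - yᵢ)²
MSE = 8.5

MSE = (1/2)((4-0)² + (1-2)²) = (1/2)(16 + 1) = 8.5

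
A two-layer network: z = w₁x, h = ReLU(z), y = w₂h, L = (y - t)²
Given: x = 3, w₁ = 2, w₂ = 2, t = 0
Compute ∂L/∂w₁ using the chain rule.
∂L/∂w₁ = 144

Forward pass:
z = w₁x = 2×3 = 6
h = ReLU(6) = 6
y = w₂h = 2×6 = 12

Backward pass:
∂L/∂y = 2(y - t) = 2(12 - 0) = 24
∂y/∂h = w₂ = 2
∂h/∂z = 1 (ReLU derivative)
∂z/∂w₁ = x = 3

∂L/∂w₁ = 24 × 2 × 1 × 3 = 144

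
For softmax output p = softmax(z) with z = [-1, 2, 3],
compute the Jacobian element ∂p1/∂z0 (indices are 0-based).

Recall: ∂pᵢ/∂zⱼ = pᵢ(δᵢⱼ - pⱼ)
∂p1/∂z0 = -0.003507

p = softmax(z) = [0.01321, 0.2654, 0.7214]
p1 = 0.2654, p0 = 0.01321

∂p1/∂z0 = -p1 × p0 = -0.2654 × 0.01321 = -0.003507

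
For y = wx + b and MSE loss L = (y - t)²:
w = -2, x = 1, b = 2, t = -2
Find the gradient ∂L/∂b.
∂L/∂b = 4

y = wx + b = (-2)(1) + 2 = 0
∂L/∂y = 2(y - t) = 2(0 - -2) = 4
∂y/∂b = 1
∂L/∂b = ∂L/∂y · ∂y/∂b = 4 × 1 = 4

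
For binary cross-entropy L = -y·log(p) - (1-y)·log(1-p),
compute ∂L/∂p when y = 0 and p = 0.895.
∂L/∂p = 9.524

∂L/∂p = -y/p + (1-y)/(1-p) = 0 + 1/0.105 = 9.524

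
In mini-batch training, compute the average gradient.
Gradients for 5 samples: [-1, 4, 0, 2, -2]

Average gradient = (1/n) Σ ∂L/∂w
Average gradient = 0.6

Average = (1/5)(-1 + 4 + 0 + 2 + -2) = 3/5 = 0.6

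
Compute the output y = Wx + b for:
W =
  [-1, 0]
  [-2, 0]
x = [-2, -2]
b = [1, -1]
y = [3, 3]

Wx = [-1×-2 + 0×-2, -2×-2 + 0×-2]
   = [2, 4]
y = Wx + b = [2 + 1, 4 + -1] = [3, 3]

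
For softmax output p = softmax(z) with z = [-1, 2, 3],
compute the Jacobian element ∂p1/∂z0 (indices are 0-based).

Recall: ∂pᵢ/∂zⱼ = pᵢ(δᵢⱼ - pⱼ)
∂p1/∂z0 = -0.003507

p = softmax(z) = [0.01321, 0.2654, 0.7214]
p1 = 0.2654, p0 = 0.01321

∂p1/∂z0 = -p1 × p0 = -0.2654 × 0.01321 = -0.003507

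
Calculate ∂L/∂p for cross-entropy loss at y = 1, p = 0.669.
∂L/∂p = -1.495

∂L/∂p = -y/p + (1-y)/(1-p) = -1/0.669 + 0 = -1.495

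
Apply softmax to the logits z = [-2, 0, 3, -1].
p = [0.0063, 0.0463, 0.9304, 0.017]

exp(z) = [0.1353, 1, 20.09, 0.3679]
Sum = 21.59
p = [0.0063, 0.0463, 0.9304, 0.017]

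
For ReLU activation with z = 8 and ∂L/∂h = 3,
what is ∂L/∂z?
∂L/∂z = 3

h = ReLU(8) = 8
Since z > 0: ∂h/∂z = 1
∂L/∂z = ∂L/∂h · ∂h/∂z = 3 × 1 = 3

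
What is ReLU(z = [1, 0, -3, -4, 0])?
h = [1, 0, 0, 0, 0]

ReLU applied element-wise: max(0,1)=1, max(0,0)=0, max(0,-3)=0, max(0,-4)=0, max(0,0)=0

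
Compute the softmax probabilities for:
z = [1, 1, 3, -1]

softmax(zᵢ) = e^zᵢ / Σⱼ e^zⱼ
p = [0.105, 0.105, 0.7758, 0.0142]

exp(z) = [2.718, 2.718, 20.09, 0.3679]
Sum = 25.89
p = [0.105, 0.105, 0.7758, 0.0142]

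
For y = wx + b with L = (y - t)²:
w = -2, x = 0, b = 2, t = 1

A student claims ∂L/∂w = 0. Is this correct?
Correct

y = (-2)(0) + 2 = 2
∂L/∂y = 2(y - t) = 2(2 - 1) = 2
∂y/∂w = x = 0
∂L/∂w = 2 × 0 = 0

Claimed value: 0
Correct: The correct gradient is 0.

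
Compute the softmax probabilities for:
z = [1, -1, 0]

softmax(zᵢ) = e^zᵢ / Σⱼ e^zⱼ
p = [0.6652, 0.09, 0.2447]

exp(z) = [2.718, 0.3679, 1]
Sum = 4.086
p = [0.6652, 0.09, 0.2447]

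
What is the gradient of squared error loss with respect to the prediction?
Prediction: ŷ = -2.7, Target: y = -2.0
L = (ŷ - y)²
∂L/∂ŷ = -1.4

∂L/∂ŷ = 2(ŷ - y) = 2(-2.7 - -2.0) = 2(-0.7) = -1.4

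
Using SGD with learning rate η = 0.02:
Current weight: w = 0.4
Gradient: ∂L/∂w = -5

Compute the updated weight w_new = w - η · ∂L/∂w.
w_new = 0.5

w_new = w - η·∂L/∂w = 0.4 - 0.02×(-5) = 0.4 - (-0.1) = 0.5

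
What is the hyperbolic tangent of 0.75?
0.6351

tanh(0.75) = (e^(0.75) - e^(-0.75))/(e^(0.75) + e^(-0.75)) = 0.6351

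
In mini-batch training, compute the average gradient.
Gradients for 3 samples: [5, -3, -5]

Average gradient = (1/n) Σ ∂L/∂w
Average gradient = -1

Average = (1/3)(5 + -3 + -5) = -3/3 = -1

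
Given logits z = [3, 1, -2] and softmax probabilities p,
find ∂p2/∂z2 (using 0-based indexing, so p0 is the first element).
∂p2/∂z2 = 0.005865

p = softmax(z) = [0.8756, 0.1185, 0.0059]
p2 = 0.0059

∂p2/∂z2 = p2(1 - p2) = 0.0059 × (1 - 0.0059) = 0.005865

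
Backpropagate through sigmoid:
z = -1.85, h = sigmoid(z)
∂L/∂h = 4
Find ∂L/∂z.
∂L/∂z = 0.4696

σ(-1.85) = 0.1359
σ'(-1.85) = σ(-1.85)(1 - σ(-1.85)) = 0.1359 × 0.8641 = 0.1174
∂L/∂z = ∂L/∂h · σ'(z) = 4 × 0.1174 = 0.4696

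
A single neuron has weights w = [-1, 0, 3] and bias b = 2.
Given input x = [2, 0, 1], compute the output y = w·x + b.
y = 3

y = (-1)(2) + (0)(0) + (3)(1) + 2 = 3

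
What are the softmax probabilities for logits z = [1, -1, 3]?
p = [0.1173, 0.0159, 0.8668]

exp(z) = [2.718, 0.3679, 20.09]
Sum = 23.17
p = [0.1173, 0.0159, 0.8668]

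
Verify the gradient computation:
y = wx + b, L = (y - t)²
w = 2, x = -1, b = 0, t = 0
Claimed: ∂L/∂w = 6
Incorrect

y = (2)(-1) + 0 = -2
∂L/∂y = 2(y - t) = 2(-2 - 0) = -4
∂y/∂w = x = -1
∂L/∂w = -4 × -1 = 4

Claimed value: 6
Incorrect: The correct gradient is 4.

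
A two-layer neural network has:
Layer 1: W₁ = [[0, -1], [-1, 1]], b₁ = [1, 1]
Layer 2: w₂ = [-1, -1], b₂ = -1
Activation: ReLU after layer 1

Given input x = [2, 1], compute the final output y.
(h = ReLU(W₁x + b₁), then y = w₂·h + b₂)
y = -1

Layer 1 pre-activation: z₁ = [0, 0]
After ReLU: h = [0, 0]
Layer 2 output: y = -1×0 + -1×0 + -1 = -1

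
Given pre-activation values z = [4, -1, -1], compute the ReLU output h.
h = [4, 0, 0]

ReLU applied element-wise: max(0,4)=4, max(0,-1)=0, max(0,-1)=0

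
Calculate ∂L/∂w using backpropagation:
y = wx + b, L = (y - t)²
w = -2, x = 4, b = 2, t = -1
∂L/∂w = -40

y = wx + b = (-2)(4) + 2 = -6
∂L/∂y = 2(y - t) = 2(-6 - -1) = -10
∂y/∂w = x = 4
∂L/∂w = ∂L/∂y · ∂y/∂w = -10 × 4 = -40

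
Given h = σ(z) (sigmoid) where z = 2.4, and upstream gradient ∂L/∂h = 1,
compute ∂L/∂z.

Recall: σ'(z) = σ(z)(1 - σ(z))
∂L/∂z = 0.07625

σ(2.4) = 0.9168
σ'(2.4) = σ(2.4)(1 - σ(2.4)) = 0.9168 × 0.08317 = 0.07625
∂L/∂z = ∂L/∂h · σ'(z) = 1 × 0.07625 = 0.07625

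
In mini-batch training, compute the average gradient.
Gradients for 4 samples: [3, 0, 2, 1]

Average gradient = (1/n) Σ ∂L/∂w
Average gradient = 1.5

Average = (1/4)(3 + 0 + 2 + 1) = 6/4 = 1.5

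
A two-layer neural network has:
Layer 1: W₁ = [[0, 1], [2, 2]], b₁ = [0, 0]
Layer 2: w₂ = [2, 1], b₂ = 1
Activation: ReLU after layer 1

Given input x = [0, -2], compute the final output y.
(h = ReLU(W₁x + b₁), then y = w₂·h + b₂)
y = 1

Layer 1 pre-activation: z₁ = [-2, -4]
After ReLU: h = [0, 0]
Layer 2 output: y = 2×0 + 1×0 + 1 = 1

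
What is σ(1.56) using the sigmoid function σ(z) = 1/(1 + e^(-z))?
0.8264

sigmoid(1.56) = 1/(1 + e^(-1.56)) = 1/(1 + 0.2101) = 0.8264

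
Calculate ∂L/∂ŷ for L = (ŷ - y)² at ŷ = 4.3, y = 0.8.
∂L/∂ŷ = 7.0

∂L/∂ŷ = 2(ŷ - y) = 2(4.3 - 0.8) = 2(3.5) = 7.0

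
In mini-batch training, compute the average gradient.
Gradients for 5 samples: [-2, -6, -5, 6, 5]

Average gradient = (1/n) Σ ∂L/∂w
Average gradient = -0.4

Average = (1/5)(-2 + -6 + -5 + 6 + 5) = -2/5 = -0.4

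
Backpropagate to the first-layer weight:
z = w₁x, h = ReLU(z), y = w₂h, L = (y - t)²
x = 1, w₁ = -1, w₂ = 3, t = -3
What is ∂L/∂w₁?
∂L/∂w₁ = 0

Forward pass:
z = w₁x = -1×1 = -1
h = ReLU(-1) = 0
y = w₂h = 3×0 = 0

Backward pass:
∂L/∂y = 2(y - t) = 2(0 - -3) = 6
∂y/∂h = w₂ = 3
∂h/∂z = 0 (ReLU derivative)
∂z/∂w₁ = x = 1

∂L/∂w₁ = 6 × 3 × 0 × 1 = 0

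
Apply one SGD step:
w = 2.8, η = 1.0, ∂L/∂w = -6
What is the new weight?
w_new = 8.8

w_new = w - η·∂L/∂w = 2.8 - 1.0×(-6) = 2.8 - (-6) = 8.8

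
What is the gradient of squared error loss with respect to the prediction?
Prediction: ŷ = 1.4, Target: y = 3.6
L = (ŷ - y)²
∂L/∂ŷ = -4.4

∂L/∂ŷ = 2(ŷ - y) = 2(1.4 - 3.6) = 2(-2.2) = -4.4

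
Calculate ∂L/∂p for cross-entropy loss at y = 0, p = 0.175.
∂L/∂p = 1.212

∂L/∂p = -y/p + (1-y)/(1-p) = 0 + 1/0.825 = 1.212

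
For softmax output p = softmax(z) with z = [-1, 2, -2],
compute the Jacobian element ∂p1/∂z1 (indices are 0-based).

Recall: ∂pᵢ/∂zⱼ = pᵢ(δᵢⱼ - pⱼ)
∂p1/∂z1 = 0.0597

p = softmax(z) = [0.04661, 0.9362, 0.01715]
p1 = 0.9362

∂p1/∂z1 = p1(1 - p1) = 0.9362 × (1 - 0.9362) = 0.0597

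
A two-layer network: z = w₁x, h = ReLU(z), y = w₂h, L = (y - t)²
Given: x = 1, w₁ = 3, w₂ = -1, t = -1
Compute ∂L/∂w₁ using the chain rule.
∂L/∂w₁ = 4

Forward pass:
z = w₁x = 3×1 = 3
h = ReLU(3) = 3
y = w₂h = -1×3 = -3

Backward pass:
∂L/∂y = 2(y - t) = 2(-3 - -1) = -4
∂y/∂h = w₂ = -1
∂h/∂z = 1 (ReLU derivative)
∂z/∂w₁ = x = 1

∂L/∂w₁ = -4 × -1 × 1 × 1 = 4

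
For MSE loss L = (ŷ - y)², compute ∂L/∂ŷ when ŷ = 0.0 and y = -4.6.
∂L/∂ŷ = 9.2

∂L/∂ŷ = 2(ŷ - y) = 2(0.0 - -4.6) = 2(4.6) = 9.2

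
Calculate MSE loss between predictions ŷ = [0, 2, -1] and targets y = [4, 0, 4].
MSE = 15

MSE = (1/3)((0-4)² + (2-0)² + (-1-4)²) = (1/3)(16 + 4 + 25) = 15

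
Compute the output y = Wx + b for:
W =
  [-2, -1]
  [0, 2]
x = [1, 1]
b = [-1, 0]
y = [-4, 2]

Wx = [-2×1 + -1×1, 0×1 + 2×1]
   = [-3, 2]
y = Wx + b = [-3 + -1, 2 + 0] = [-4, 2]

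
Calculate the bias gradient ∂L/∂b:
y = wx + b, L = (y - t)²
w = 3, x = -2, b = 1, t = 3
∂L/∂b = -16

y = wx + b = (3)(-2) + 1 = -5
∂L/∂y = 2(y - t) = 2(-5 - 3) = -16
∂y/∂b = 1
∂L/∂b = ∂L/∂y · ∂y/∂b = -16 × 1 = -16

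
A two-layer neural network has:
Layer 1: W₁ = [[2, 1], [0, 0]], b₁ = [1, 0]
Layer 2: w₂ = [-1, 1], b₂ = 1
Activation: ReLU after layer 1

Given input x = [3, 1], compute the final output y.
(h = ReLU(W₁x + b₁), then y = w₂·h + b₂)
y = -7

Layer 1 pre-activation: z₁ = [8, 0]
After ReLU: h = [8, 0]
Layer 2 output: y = -1×8 + 1×0 + 1 = -7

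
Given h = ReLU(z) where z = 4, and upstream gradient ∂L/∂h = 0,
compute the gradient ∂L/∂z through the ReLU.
∂L/∂z = 0

h = ReLU(4) = 4
Since z > 0: ∂h/∂z = 1
∂L/∂z = ∂L/∂h · ∂h/∂z = 0 × 1 = 0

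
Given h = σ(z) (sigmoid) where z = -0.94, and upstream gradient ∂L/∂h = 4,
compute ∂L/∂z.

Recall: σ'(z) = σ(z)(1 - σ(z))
∂L/∂z = 0.808

σ(-0.94) = 0.2809
σ'(-0.94) = σ(-0.94)(1 - σ(-0.94)) = 0.2809 × 0.7191 = 0.202
∂L/∂z = ∂L/∂h · σ'(z) = 4 × 0.202 = 0.808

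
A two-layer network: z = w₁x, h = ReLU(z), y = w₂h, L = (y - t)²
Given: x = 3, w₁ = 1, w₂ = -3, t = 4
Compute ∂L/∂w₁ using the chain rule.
∂L/∂w₁ = 234

Forward pass:
z = w₁x = 1×3 = 3
h = ReLU(3) = 3
y = w₂h = -3×3 = -9

Backward pass:
∂L/∂y = 2(y - t) = 2(-9 - 4) = -26
∂y/∂h = w₂ = -3
∂h/∂z = 1 (ReLU derivative)
∂z/∂w₁ = x = 3

∂L/∂w₁ = -26 × -3 × 1 × 3 = 234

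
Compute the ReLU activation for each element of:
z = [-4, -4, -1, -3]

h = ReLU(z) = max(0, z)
h = [0, 0, 0, 0]

ReLU applied element-wise: max(0,-4)=0, max(0,-4)=0, max(0,-1)=0, max(0,-3)=0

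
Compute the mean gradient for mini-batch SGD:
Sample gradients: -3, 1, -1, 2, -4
Average gradient = -1

Average = (1/5)(-3 + 1 + -1 + 2 + -4) = -5/5 = -1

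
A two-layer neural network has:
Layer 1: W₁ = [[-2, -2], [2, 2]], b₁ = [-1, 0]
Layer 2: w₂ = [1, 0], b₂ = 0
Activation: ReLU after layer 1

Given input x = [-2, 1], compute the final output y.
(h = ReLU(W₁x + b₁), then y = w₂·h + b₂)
y = 1

Layer 1 pre-activation: z₁ = [1, -2]
After ReLU: h = [1, 0]
Layer 2 output: y = 1×1 + 0×0 + 0 = 1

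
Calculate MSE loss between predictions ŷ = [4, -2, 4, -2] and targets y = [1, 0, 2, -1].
MSE = 4.5

MSE = (1/4)((4-1)² + (-2-0)² + (4-2)² + (-2--1)²) = (1/4)(9 + 4 + 4 + 1) = 4.5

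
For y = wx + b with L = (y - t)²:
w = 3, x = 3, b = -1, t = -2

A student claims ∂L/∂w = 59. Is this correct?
Incorrect

y = (3)(3) + -1 = 8
∂L/∂y = 2(y - t) = 2(8 - -2) = 20
∂y/∂w = x = 3
∂L/∂w = 20 × 3 = 60

Claimed value: 59
Incorrect: The correct gradient is 60.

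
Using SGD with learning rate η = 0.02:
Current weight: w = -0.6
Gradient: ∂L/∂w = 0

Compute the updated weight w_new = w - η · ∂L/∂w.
w_new = -0.6

w_new = w - η·∂L/∂w = -0.6 - 0.02×(0) = -0.6 - (0) = -0.6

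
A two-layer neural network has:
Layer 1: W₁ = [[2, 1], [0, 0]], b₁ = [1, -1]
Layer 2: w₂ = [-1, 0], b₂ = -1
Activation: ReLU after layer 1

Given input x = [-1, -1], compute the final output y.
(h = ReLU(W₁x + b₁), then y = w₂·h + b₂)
y = -1

Layer 1 pre-activation: z₁ = [-2, -1]
After ReLU: h = [0, 0]
Layer 2 output: y = -1×0 + 0×0 + -1 = -1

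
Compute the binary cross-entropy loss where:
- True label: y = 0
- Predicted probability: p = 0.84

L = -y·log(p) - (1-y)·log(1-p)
L = 1.833

L = -0·log(0.84) - 1·log(0.16) = -log(0.16) = 1.833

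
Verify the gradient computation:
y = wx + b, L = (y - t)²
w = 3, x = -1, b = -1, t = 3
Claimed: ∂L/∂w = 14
Correct

y = (3)(-1) + -1 = -4
∂L/∂y = 2(y - t) = 2(-4 - 3) = -14
∂y/∂w = x = -1
∂L/∂w = -14 × -1 = 14

Claimed value: 14
Correct: The correct gradient is 14.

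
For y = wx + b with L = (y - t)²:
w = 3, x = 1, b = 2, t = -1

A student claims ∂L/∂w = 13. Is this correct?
Incorrect

y = (3)(1) + 2 = 5
∂L/∂y = 2(y - t) = 2(5 - -1) = 12
∂y/∂w = x = 1
∂L/∂w = 12 × 1 = 12

Claimed value: 13
Incorrect: The correct gradient is 12.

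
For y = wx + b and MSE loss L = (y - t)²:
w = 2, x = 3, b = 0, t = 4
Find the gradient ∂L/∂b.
∂L/∂b = 4

y = wx + b = (2)(3) + 0 = 6
∂L/∂y = 2(y - t) = 2(6 - 4) = 4
∂y/∂b = 1
∂L/∂b = ∂L/∂y · ∂y/∂b = 4 × 1 = 4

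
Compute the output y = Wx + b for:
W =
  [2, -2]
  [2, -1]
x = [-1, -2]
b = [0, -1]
y = [2, -1]

Wx = [2×-1 + -2×-2, 2×-1 + -1×-2]
   = [2, 0]
y = Wx + b = [2 + 0, 0 + -1] = [2, -1]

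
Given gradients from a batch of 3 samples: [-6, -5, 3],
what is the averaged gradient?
Average gradient = -2.667

Average = (1/3)(-6 + -5 + 3) = -8/3 = -2.667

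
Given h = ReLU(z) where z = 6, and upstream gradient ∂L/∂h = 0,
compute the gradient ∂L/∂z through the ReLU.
∂L/∂z = 0

h = ReLU(6) = 6
Since z > 0: ∂h/∂z = 1
∂L/∂z = ∂L/∂h · ∂h/∂z = 0 × 1 = 0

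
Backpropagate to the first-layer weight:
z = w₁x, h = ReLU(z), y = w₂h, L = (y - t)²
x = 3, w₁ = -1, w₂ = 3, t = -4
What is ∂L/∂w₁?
∂L/∂w₁ = 0

Forward pass:
z = w₁x = -1×3 = -3
h = ReLU(-3) = 0
y = w₂h = 3×0 = 0

Backward pass:
∂L/∂y = 2(y - t) = 2(0 - -4) = 8
∂y/∂h = w₂ = 3
∂h/∂z = 0 (ReLU derivative)
∂z/∂w₁ = x = 3

∂L/∂w₁ = 8 × 3 × 0 × 3 = 0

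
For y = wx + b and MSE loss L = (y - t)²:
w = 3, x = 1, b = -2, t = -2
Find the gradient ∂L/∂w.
∂L/∂w = 6

y = wx + b = (3)(1) + -2 = 1
∂L/∂y = 2(y - t) = 2(1 - -2) = 6
∂y/∂w = x = 1
∂L/∂w = ∂L/∂y · ∂y/∂w = 6 × 1 = 6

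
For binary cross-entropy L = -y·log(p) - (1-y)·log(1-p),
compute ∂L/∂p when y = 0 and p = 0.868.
∂L/∂p = 7.576

∂L/∂p = -y/p + (1-y)/(1-p) = 0 + 1/0.132 = 7.576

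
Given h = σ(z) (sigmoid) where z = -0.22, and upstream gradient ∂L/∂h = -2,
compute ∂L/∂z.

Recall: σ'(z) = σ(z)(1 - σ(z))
∂L/∂z = -0.494

σ(-0.22) = 0.4452
σ'(-0.22) = σ(-0.22)(1 - σ(-0.22)) = 0.4452 × 0.5548 = 0.247
∂L/∂z = ∂L/∂h · σ'(z) = -2 × 0.247 = -0.494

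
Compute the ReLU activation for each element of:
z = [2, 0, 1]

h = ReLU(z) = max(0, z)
h = [2, 0, 1]

ReLU applied element-wise: max(0,2)=2, max(0,0)=0, max(0,1)=1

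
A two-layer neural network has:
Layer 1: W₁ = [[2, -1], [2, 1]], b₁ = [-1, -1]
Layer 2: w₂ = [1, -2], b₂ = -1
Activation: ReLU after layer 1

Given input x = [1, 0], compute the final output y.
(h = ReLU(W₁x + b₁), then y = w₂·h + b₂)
y = -2

Layer 1 pre-activation: z₁ = [1, 1]
After ReLU: h = [1, 1]
Layer 2 output: y = 1×1 + -2×1 + -1 = -2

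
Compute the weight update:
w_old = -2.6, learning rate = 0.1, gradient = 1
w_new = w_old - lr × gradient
w_new = -2.7

w_new = w - η·∂L/∂w = -2.6 - 0.1×(1) = -2.6 - (0.1) = -2.7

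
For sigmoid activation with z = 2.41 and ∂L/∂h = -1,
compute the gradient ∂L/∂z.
∂L/∂z = -0.07562

σ(2.41) = 0.9176
σ'(2.41) = σ(2.41)(1 - σ(2.41)) = 0.9176 × 0.08241 = 0.07562
∂L/∂z = ∂L/∂h · σ'(z) = -1 × 0.07562 = -0.07562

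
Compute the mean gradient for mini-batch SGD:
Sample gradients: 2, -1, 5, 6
Average gradient = 3

Average = (1/4)(2 + -1 + 5 + 6) = 12/4 = 3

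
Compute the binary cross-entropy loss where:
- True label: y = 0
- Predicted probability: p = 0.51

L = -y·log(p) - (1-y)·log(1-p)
L = 0.7133

L = -0·log(0.51) - 1·log(0.49) = -log(0.49) = 0.7133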